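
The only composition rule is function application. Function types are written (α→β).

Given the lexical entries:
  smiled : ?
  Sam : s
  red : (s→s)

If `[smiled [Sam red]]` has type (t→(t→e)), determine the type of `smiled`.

(s→(t→(t→e)))

[smiled [Sam red]] is required to be (t→(t→e)). [Sam red] : s cannot yield (t→(t→e)) as functor, so smiled : (s→(t→(t→e))).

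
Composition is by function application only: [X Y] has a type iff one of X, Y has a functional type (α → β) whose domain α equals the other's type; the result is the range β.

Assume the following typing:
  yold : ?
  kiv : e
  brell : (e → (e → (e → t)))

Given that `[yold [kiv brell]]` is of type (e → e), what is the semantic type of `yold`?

For [yold [kiv brell]] to have type (e → e) with [kiv brell] of type (e → (e → t)), yold must be the function: yold : ((e → (e → t)) → (e → e)).

((e → (e → t)) → (e → e))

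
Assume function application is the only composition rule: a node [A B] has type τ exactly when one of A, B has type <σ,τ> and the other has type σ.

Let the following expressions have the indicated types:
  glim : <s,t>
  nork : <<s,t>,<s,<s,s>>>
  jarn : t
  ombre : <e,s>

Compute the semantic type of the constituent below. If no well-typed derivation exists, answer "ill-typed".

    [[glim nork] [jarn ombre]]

At [glim nork], nork : <<s,t>,<s,<s,s>>> takes glim : <s,t>, giving <s,<s,s>>.
[jarn ombre]: t with <e,s> — neither is a function whose domain matches the other; composition fails here.

ill-typed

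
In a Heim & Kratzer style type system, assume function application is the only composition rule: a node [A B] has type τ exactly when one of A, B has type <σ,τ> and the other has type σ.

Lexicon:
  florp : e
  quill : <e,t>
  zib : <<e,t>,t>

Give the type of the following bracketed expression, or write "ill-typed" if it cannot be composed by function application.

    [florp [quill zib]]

ill-typed

[quill zib]: <<e,t>,t> applied to <e,t> yields t.
At [florp [quill zib]]: neither e nor t can take the other as argument; the node is ill-typed.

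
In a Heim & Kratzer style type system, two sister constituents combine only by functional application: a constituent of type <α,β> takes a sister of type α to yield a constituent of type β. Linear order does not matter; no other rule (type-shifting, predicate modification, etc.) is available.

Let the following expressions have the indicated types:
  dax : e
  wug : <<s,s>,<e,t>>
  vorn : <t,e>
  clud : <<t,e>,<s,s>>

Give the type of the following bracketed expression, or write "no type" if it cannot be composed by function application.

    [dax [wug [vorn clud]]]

t

[vorn clud]: clud is <<t,e>,<s,s>>, vorn is <t,e>; result <s,s>.
[wug [vorn clud]]: wug is <<s,s>,<e,t>>, [vorn clud] is <s,s>; result <e,t>.
[dax [wug [vorn clud]]]: [wug [vorn clud]] is <e,t>, dax is e; result t.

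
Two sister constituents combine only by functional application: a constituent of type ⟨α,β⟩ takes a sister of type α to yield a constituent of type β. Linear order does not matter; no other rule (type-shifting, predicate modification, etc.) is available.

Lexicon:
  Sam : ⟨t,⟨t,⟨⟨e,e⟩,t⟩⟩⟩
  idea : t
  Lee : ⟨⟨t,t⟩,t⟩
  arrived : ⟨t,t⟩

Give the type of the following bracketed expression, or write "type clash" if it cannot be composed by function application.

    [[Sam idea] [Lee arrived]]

⟨⟨e,e⟩,t⟩

[Sam idea]: Sam is ⟨t,⟨t,⟨⟨e,e⟩,t⟩⟩⟩, idea is t; result ⟨t,⟨⟨e,e⟩,t⟩⟩.
[Lee arrived]: Lee is ⟨⟨t,t⟩,t⟩, arrived is ⟨t,t⟩; result t.
[[Sam idea] [Lee arrived]]: [Sam idea] is ⟨t,⟨⟨e,e⟩,t⟩⟩, [Lee arrived] is t; result ⟨⟨e,e⟩,t⟩.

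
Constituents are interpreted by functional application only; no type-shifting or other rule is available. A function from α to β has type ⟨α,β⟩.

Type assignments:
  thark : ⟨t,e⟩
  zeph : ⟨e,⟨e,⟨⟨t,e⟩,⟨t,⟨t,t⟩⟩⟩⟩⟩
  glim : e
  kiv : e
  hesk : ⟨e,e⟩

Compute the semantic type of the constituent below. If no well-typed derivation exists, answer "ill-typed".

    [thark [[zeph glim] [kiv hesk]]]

⟨t,⟨t,t⟩⟩

[zeph glim]: zeph is ⟨e,⟨e,⟨⟨t,e⟩,⟨t,⟨t,t⟩⟩⟩⟩⟩, glim is e; result ⟨e,⟨⟨t,e⟩,⟨t,⟨t,t⟩⟩⟩⟩.
[kiv hesk]: hesk is ⟨e,e⟩, kiv is e; result e.
[[zeph glim] [kiv hesk]]: [zeph glim] is ⟨e,⟨⟨t,e⟩,⟨t,⟨t,t⟩⟩⟩⟩, [kiv hesk] is e; result ⟨⟨t,e⟩,⟨t,⟨t,t⟩⟩⟩.
[thark [[zeph glim] [kiv hesk]]]: [[zeph glim] [kiv hesk]] is ⟨⟨t,e⟩,⟨t,⟨t,t⟩⟩⟩, thark is ⟨t,e⟩; result ⟨t,⟨t,t⟩⟩.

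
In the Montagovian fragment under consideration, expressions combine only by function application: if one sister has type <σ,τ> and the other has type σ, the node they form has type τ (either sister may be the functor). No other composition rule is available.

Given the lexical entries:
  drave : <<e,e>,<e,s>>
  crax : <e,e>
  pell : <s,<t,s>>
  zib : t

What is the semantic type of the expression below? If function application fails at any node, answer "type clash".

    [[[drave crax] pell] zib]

type clash

At [drave crax], drave : <<e,e>,<e,s>> takes crax : <e,e>, giving <e,s>.
[[drave crax] pell]: <e,s> and <s,<t,s>> cannot combine by function application — type clash.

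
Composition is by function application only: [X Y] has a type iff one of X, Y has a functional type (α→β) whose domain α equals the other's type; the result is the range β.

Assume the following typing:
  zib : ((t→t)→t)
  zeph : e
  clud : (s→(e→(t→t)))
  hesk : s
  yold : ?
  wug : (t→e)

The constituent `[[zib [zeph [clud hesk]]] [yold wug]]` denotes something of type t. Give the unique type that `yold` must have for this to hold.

((t→e)→(t→t))

For [[zib [zeph [clud hesk]]] [yold wug]] to have type t with [zib [zeph [clud hesk]]] of type t, [yold wug] must be the function: [yold wug] : (t→t).
For [yold wug] to have type (t→t) with wug of type (t→e), yold must be the function: yold : ((t→e)→(t→t)).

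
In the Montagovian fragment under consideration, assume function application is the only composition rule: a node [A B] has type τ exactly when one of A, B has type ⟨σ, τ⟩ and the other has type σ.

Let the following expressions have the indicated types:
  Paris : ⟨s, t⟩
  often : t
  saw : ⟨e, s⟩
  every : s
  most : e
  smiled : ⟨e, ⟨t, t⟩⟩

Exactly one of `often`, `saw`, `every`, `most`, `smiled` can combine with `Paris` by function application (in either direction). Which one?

every

often : t — neither side's domain matches the other.
saw : ⟨e, s⟩ — neither side's domain matches the other.
every — combines: Paris : ⟨s, t⟩ takes every : s as argument, giving t.
most : e — neither side's domain matches the other.
smiled : ⟨e, ⟨t, t⟩⟩ — neither side's domain matches the other.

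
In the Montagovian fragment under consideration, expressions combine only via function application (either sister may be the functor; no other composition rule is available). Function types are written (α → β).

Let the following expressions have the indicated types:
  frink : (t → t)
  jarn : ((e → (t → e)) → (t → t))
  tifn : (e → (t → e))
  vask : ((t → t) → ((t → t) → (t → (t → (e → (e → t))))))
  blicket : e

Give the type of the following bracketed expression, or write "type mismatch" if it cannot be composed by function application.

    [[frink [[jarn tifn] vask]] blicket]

type mismatch

[jarn tifn] — jarn of type ((e → (t → e)) → (t → t)) combines with tifn of type (e → (t → e)): type (t → t).
[[jarn tifn] vask] — vask of type ((t → t) → ((t → t) → (t → (t → (e → (e → t)))))) combines with [jarn tifn] of type (t → t): type ((t → t) → (t → (t → (e → (e → t))))).
[frink [[jarn tifn] vask]] — [[jarn tifn] vask] of type ((t → t) → (t → (t → (e → (e → t))))) combines with frink of type (t → t): type (t → (t → (e → (e → t)))).
At [[frink [[jarn tifn] vask]] blicket]: neither (t → (t → (e → (e → t)))) nor e can take the other as argument; the node is ill-typed.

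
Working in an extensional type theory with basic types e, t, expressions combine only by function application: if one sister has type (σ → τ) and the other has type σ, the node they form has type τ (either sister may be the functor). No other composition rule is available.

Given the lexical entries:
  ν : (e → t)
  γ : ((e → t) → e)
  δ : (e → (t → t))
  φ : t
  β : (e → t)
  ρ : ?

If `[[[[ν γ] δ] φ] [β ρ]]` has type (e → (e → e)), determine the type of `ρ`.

((e → t) → (t → (e → (e → e))))

[[[[ν γ] δ] φ] [β ρ]] must have type (e → (e → e)). The sister [[[ν γ] δ] φ] has type t; that is not a function onto (e → (e → e)), so [β ρ] must be the functor, of type (t → (e → (e → e))).
[β ρ] must have type (t → (e → (e → e))). The sister β has type (e → t); that is not a function onto (t → (e → (e → e))), so ρ must be the functor, of type ((e → t) → (t → (e → (e → e)))).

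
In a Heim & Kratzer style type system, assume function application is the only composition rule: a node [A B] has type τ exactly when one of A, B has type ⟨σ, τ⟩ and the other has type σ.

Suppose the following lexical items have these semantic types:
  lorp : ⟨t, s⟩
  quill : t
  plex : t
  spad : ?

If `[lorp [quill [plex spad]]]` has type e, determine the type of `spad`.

⟨t, ⟨t, ⟨⟨t, s⟩, e⟩⟩⟩

[lorp [quill [plex spad]]] is required to be e. lorp : ⟨t, s⟩ cannot yield e as functor, so [quill [plex spad]] : ⟨⟨t, s⟩, e⟩.
[quill [plex spad]] is required to be ⟨⟨t, s⟩, e⟩. quill : t cannot yield ⟨⟨t, s⟩, e⟩ as functor, so [plex spad] : ⟨t, ⟨⟨t, s⟩, e⟩⟩.
[plex spad] is required to be ⟨t, ⟨⟨t, s⟩, e⟩⟩. plex : t cannot yield ⟨t, ⟨⟨t, s⟩, e⟩⟩ as functor, so spad : ⟨t, ⟨t, ⟨⟨t, s⟩, e⟩⟩⟩.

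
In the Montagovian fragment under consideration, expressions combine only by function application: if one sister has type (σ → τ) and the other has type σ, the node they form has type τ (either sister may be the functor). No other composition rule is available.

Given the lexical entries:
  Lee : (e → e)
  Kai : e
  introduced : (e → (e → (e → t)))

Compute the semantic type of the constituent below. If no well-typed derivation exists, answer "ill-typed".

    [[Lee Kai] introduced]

[Lee Kai]: functor Lee : (e → e), argument Kai : e; result e.
[[Lee Kai] introduced]: functor introduced : (e → (e → (e → t))), argument [Lee Kai] : e; result (e → (e → t)).

(e → (e → t))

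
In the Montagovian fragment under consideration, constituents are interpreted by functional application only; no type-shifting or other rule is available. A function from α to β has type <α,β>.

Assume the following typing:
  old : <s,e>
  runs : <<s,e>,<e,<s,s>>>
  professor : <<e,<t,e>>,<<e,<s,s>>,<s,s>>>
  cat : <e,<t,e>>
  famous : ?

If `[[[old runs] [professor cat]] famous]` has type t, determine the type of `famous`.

At [[[old runs] [professor cat]] famous] (required: t): [[old runs] [professor cat]] is <s,s>, which is not a function with range t; hence famous is the functor — type <<s,s>,t>.

<<s,s>,t>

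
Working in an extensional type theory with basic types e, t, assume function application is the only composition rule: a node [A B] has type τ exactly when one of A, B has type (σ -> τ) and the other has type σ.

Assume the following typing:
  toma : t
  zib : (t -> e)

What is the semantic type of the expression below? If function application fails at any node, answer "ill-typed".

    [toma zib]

[toma zib]: functor zib : (t -> e), argument toma : t; result e.

e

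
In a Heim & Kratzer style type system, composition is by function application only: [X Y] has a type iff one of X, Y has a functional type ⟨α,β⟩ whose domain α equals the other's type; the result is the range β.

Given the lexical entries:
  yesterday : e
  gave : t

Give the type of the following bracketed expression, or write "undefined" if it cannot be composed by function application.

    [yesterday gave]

undefined

[yesterday gave]: e and t cannot combine by function application — type clash.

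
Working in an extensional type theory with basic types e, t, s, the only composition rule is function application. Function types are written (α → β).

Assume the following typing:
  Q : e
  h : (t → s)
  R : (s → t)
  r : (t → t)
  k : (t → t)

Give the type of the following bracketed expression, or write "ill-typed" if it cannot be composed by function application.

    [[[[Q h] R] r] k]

ill-typed

[Q h]: e with (t → s) — neither is a function whose domain matches the other; composition fails here.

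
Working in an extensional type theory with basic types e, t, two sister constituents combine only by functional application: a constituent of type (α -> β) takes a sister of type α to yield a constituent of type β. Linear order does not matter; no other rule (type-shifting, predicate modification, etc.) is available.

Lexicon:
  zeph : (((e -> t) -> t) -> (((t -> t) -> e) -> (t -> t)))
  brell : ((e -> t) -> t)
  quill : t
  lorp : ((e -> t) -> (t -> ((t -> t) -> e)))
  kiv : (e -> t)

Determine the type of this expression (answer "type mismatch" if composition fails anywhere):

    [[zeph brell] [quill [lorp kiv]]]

(t -> t)

[zeph brell] — zeph of type (((e -> t) -> t) -> (((t -> t) -> e) -> (t -> t))) combines with brell of type ((e -> t) -> t): type (((t -> t) -> e) -> (t -> t)).
[lorp kiv] — lorp of type ((e -> t) -> (t -> ((t -> t) -> e))) combines with kiv of type (e -> t): type (t -> ((t -> t) -> e)).
[quill [lorp kiv]] — [lorp kiv] of type (t -> ((t -> t) -> e)) combines with quill of type t: type ((t -> t) -> e).
[[zeph brell] [quill [lorp kiv]]] — [zeph brell] of type (((t -> t) -> e) -> (t -> t)) combines with [quill [lorp kiv]] of type ((t -> t) -> e): type (t -> t).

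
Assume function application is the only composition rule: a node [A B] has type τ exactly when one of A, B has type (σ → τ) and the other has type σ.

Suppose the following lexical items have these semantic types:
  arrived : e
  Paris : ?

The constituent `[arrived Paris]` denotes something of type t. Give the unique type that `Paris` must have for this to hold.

[arrived Paris] must have type t. The sister arrived has type e; that is not a function onto t, so Paris must be the functor, of type (e → t).

(e → t)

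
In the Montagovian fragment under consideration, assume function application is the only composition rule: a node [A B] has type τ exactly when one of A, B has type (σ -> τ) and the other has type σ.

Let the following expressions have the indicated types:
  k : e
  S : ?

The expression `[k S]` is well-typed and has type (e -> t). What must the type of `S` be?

(e -> (e -> t))

At [k S] (required: (e -> t)): k is e, which is not a function with range (e -> t); hence S is the functor — type (e -> (e -> t)).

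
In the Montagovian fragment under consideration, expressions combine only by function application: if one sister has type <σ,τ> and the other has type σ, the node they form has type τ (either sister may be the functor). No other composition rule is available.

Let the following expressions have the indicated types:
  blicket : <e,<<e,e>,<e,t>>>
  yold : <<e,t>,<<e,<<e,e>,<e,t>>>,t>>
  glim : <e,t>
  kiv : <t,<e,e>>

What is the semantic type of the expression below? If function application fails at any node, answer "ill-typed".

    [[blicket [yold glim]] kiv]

<e,e>

At [yold glim], yold : <<e,t>,<<e,<<e,e>,<e,t>>>,t>> takes glim : <e,t>, giving <<e,<<e,e>,<e,t>>>,t>.
At [blicket [yold glim]], [yold glim] : <<e,<<e,e>,<e,t>>>,t> takes blicket : <e,<<e,e>,<e,t>>>, giving t.
At [[blicket [yold glim]] kiv], kiv : <t,<e,e>> takes [blicket [yold glim]] : t, giving <e,e>.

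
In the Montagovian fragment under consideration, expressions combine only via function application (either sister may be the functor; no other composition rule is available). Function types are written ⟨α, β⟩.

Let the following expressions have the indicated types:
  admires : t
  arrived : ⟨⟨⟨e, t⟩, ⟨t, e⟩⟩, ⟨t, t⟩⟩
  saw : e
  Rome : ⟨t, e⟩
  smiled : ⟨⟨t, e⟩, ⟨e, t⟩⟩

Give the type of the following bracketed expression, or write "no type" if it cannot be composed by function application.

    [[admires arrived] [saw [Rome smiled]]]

At [admires arrived]: neither t nor ⟨⟨⟨e, t⟩, ⟨t, e⟩⟩, ⟨t, t⟩⟩ can take the other as argument; the node is ill-typed.

no type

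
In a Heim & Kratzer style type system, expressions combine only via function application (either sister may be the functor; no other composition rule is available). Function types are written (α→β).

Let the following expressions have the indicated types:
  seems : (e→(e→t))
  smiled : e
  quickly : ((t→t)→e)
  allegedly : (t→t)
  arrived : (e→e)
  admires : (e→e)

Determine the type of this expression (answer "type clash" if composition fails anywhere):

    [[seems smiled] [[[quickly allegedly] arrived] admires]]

[seems smiled]: functor seems : (e→(e→t)), argument smiled : e; result (e→t).
[quickly allegedly]: functor quickly : ((t→t)→e), argument allegedly : (t→t); result e.
[[quickly allegedly] arrived]: functor arrived : (e→e), argument [quickly allegedly] : e; result e.
[[[quickly allegedly] arrived] admires]: functor admires : (e→e), argument [[quickly allegedly] arrived] : e; result e.
[[seems smiled] [[[quickly allegedly] arrived] admires]]: functor [seems smiled] : (e→t), argument [[[quickly allegedly] arrived] admires] : e; result t.

t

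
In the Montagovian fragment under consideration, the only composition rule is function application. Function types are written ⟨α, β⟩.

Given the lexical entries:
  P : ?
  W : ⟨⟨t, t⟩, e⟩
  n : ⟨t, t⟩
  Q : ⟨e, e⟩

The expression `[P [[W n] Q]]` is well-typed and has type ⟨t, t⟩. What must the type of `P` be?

⟨e, ⟨t, t⟩⟩

At [P [[W n] Q]] (required: ⟨t, t⟩): [[W n] Q] is e, which is not a function with range ⟨t, t⟩; hence P is the functor — type ⟨e, ⟨t, t⟩⟩.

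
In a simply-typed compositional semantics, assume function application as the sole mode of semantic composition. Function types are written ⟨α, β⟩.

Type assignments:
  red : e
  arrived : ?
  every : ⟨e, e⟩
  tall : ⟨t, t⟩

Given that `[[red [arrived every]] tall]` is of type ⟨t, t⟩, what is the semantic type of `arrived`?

⟨⟨e, e⟩, ⟨e, ⟨⟨t, t⟩, ⟨t, t⟩⟩⟩⟩

At [[red [arrived every]] tall] (required: ⟨t, t⟩): tall is ⟨t, t⟩, which is not a function with range ⟨t, t⟩; hence [red [arrived every]] is the functor — type ⟨⟨t, t⟩, ⟨t, t⟩⟩.
At [red [arrived every]] (required: ⟨⟨t, t⟩, ⟨t, t⟩⟩): red is e, which is not a function with range ⟨⟨t, t⟩, ⟨t, t⟩⟩; hence [arrived every] is the functor — type ⟨e, ⟨⟨t, t⟩, ⟨t, t⟩⟩⟩.
At [arrived every] (required: ⟨e, ⟨⟨t, t⟩, ⟨t, t⟩⟩⟩): every is ⟨e, e⟩, which is not a function with range ⟨e, ⟨⟨t, t⟩, ⟨t, t⟩⟩⟩; hence arrived is the functor — type ⟨⟨e, e⟩, ⟨e, ⟨⟨t, t⟩, ⟨t, t⟩⟩⟩⟩.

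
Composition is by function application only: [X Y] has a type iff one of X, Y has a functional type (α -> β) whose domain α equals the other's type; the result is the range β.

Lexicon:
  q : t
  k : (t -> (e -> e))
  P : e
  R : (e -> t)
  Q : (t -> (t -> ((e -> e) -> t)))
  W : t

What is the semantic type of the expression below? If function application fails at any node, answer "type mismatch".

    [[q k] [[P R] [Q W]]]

[q k]: k is (t -> (e -> e)), q is t; result (e -> e).
[P R]: R is (e -> t), P is e; result t.
[Q W]: Q is (t -> (t -> ((e -> e) -> t))), W is t; result (t -> ((e -> e) -> t)).
[[P R] [Q W]]: [Q W] is (t -> ((e -> e) -> t)), [P R] is t; result ((e -> e) -> t).
[[q k] [[P R] [Q W]]]: [[P R] [Q W]] is ((e -> e) -> t), [q k] is (e -> e); result t.

t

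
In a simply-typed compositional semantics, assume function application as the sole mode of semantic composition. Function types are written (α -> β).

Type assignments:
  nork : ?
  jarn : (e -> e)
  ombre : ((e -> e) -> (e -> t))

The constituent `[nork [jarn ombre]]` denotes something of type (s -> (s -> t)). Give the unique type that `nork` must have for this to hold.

((e -> t) -> (s -> (s -> t)))

At [nork [jarn ombre]] (required: (s -> (s -> t))): [jarn ombre] is (e -> t), which is not a function with range (s -> (s -> t)); hence nork is the functor — type ((e -> t) -> (s -> (s -> t))).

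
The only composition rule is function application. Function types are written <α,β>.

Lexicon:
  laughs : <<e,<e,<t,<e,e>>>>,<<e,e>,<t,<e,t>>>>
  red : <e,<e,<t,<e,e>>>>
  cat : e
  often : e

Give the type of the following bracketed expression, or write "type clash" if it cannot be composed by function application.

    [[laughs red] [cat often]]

At [laughs red], laughs : <<e,<e,<t,<e,e>>>>,<<e,e>,<t,<e,t>>>> takes red : <e,<e,<t,<e,e>>>>, giving <<e,e>,<t,<e,t>>>.
[cat often]: e with e — neither is a function whose domain matches the other; composition fails here.

type clash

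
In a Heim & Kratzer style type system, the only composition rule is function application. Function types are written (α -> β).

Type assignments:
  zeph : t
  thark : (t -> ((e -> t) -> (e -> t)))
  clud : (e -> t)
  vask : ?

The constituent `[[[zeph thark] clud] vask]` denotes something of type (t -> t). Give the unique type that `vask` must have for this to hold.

At [[[zeph thark] clud] vask] (required: (t -> t)): [[zeph thark] clud] is (e -> t), which is not a function with range (t -> t); hence vask is the functor — type ((e -> t) -> (t -> t)).

((e -> t) -> (t -> t))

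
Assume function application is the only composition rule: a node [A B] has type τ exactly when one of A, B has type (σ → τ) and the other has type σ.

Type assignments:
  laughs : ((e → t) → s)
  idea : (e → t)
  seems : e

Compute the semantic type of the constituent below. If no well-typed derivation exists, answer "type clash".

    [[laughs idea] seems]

type clash

[laughs idea] — laughs of type ((e → t) → s) combines with idea of type (e → t): type s.
At [[laughs idea] seems]: neither s nor e can take the other as argument; the node is ill-typed.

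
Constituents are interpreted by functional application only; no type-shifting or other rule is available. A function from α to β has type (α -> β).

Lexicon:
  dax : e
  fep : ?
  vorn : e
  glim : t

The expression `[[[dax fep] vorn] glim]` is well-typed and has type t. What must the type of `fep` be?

[[[dax fep] vorn] glim] is required to be t. glim : t cannot yield t as functor, so [[dax fep] vorn] : (t -> t).
[[dax fep] vorn] is required to be (t -> t). vorn : e cannot yield (t -> t) as functor, so [dax fep] : (e -> (t -> t)).
[dax fep] is required to be (e -> (t -> t)). dax : e cannot yield (e -> (t -> t)) as functor, so fep : (e -> (e -> (t -> t))).

(e -> (e -> (t -> t)))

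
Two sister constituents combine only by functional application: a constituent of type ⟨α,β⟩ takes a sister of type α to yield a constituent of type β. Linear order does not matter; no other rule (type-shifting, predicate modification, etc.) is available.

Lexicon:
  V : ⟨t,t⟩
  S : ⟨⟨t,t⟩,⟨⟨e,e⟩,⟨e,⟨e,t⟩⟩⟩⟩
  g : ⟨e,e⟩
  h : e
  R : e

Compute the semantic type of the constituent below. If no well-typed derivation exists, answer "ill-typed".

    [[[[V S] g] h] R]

At [V S], S : ⟨⟨t,t⟩,⟨⟨e,e⟩,⟨e,⟨e,t⟩⟩⟩⟩ takes V : ⟨t,t⟩, giving ⟨⟨e,e⟩,⟨e,⟨e,t⟩⟩⟩.
At [[V S] g], [V S] : ⟨⟨e,e⟩,⟨e,⟨e,t⟩⟩⟩ takes g : ⟨e,e⟩, giving ⟨e,⟨e,t⟩⟩.
At [[[V S] g] h], [[V S] g] : ⟨e,⟨e,t⟩⟩ takes h : e, giving ⟨e,t⟩.
At [[[[V S] g] h] R], [[[V S] g] h] : ⟨e,t⟩ takes R : e, giving t.

t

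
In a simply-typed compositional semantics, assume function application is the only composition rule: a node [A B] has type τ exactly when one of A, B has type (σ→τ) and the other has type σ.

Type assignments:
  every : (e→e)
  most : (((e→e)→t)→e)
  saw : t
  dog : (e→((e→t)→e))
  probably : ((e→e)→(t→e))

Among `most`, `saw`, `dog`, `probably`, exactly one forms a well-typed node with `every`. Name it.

probably

most : (((e→e)→t)→e) — no; every wants e, and most wants ((e→e)→t).
saw : t — no; every wants e, and saw wants nothing (atomic).
dog : (e→((e→t)→e)) — no; every wants e, and dog wants e.
probably — combines: probably : ((e→e)→(t→e)) takes every : (e→e) as argument, giving (t→e).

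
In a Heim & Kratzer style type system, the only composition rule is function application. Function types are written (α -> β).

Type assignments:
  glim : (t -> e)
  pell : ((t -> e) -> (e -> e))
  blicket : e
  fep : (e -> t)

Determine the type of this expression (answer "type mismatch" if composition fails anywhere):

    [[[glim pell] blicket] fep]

At [glim pell], pell : ((t -> e) -> (e -> e)) takes glim : (t -> e), giving (e -> e).
At [[glim pell] blicket], [glim pell] : (e -> e) takes blicket : e, giving e.
At [[[glim pell] blicket] fep], fep : (e -> t) takes [[glim pell] blicket] : e, giving t.

t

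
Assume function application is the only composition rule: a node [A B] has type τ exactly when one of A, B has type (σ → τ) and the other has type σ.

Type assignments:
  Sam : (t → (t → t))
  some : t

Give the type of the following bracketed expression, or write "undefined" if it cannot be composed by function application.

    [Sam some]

(t → t)

[Sam some] — Sam of type (t → (t → t)) combines with some of type t: type (t → t).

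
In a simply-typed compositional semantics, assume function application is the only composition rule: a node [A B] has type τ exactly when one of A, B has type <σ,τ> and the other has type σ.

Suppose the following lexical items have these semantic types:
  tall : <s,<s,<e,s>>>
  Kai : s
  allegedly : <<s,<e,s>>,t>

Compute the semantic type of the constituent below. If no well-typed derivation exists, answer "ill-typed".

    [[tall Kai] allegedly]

[tall Kai] — tall of type <s,<s,<e,s>>> combines with Kai of type s: type <s,<e,s>>.
[[tall Kai] allegedly] — allegedly of type <<s,<e,s>>,t> combines with [tall Kai] of type <s,<e,s>>: type t.

t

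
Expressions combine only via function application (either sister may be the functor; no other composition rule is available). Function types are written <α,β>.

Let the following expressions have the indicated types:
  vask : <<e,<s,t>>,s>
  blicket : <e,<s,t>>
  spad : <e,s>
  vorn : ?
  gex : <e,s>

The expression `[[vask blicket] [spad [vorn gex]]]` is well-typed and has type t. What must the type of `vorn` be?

For [[vask blicket] [spad [vorn gex]]] to have type t with [vask blicket] of type s, [spad [vorn gex]] must be the function: [spad [vorn gex]] : <s,t>.
For [spad [vorn gex]] to have type <s,t> with spad of type <e,s>, [vorn gex] must be the function: [vorn gex] : <<e,s>,<s,t>>.
For [vorn gex] to have type <<e,s>,<s,t>> with gex of type <e,s>, vorn must be the function: vorn : <<e,s>,<<e,s>,<s,t>>>.

<<e,s>,<<e,s>,<s,t>>>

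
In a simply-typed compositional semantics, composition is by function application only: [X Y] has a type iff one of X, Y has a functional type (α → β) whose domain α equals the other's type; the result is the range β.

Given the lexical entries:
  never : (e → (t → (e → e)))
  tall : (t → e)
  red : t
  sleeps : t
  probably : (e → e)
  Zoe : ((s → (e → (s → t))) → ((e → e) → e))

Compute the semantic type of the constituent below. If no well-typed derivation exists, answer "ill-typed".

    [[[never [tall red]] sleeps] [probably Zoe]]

[tall red]: tall is (t → e), red is t; result e.
[never [tall red]]: never is (e → (t → (e → e))), [tall red] is e; result (t → (e → e)).
[[never [tall red]] sleeps]: [never [tall red]] is (t → (e → e)), sleeps is t; result (e → e).
[probably Zoe]: (e → e) with ((s → (e → (s → t))) → ((e → e) → e)) — neither is a function whose domain matches the other; composition fails here.

ill-typed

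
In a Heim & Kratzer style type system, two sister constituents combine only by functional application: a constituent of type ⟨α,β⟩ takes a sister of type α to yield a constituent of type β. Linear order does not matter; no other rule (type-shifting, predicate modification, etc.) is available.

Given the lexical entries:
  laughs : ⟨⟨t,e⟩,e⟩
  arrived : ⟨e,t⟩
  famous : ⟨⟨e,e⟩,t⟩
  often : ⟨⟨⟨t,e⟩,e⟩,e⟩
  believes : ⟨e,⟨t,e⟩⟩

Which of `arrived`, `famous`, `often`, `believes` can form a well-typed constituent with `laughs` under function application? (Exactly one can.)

often

arrived : ⟨e,t⟩ — no; laughs wants ⟨t,e⟩, and arrived wants e.
famous : ⟨⟨e,e⟩,t⟩ — no; laughs wants ⟨t,e⟩, and famous wants ⟨e,e⟩.
often — combines: often : ⟨⟨⟨t,e⟩,e⟩,e⟩ takes laughs : ⟨⟨t,e⟩,e⟩ as argument, giving e.
believes : ⟨e,⟨t,e⟩⟩ — no; laughs wants ⟨t,e⟩, and believes wants e.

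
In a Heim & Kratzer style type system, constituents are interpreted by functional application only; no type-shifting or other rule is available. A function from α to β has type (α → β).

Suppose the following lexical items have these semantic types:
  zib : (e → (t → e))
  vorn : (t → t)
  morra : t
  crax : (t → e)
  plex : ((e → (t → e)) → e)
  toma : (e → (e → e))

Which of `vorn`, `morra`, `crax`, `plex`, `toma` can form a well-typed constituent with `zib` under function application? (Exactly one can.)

plex

vorn : (t → t) — zib needs e; vorn needs t; neither fits.
morra : t — zib needs e; morra needs nothing (atomic); neither fits.
crax : (t → e) — zib needs e; crax needs t; neither fits.
plex — combines: plex : ((e → (t → e)) → e) takes zib : (e → (t → e)) as argument, giving e.
toma : (e → (e → e)) — zib needs e; toma needs e; neither fits.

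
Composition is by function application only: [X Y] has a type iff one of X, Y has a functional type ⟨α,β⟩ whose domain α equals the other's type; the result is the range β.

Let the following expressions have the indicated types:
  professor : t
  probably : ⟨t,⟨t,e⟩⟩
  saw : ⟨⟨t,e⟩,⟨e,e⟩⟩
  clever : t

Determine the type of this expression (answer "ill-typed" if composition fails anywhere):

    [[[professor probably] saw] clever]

[professor probably]: ⟨t,⟨t,e⟩⟩ applied to t yields ⟨t,e⟩.
[[professor probably] saw]: ⟨⟨t,e⟩,⟨e,e⟩⟩ applied to ⟨t,e⟩ yields ⟨e,e⟩.
At [[[professor probably] saw] clever]: neither ⟨e,e⟩ nor t can take the other as argument; the node is ill-typed.

ill-typed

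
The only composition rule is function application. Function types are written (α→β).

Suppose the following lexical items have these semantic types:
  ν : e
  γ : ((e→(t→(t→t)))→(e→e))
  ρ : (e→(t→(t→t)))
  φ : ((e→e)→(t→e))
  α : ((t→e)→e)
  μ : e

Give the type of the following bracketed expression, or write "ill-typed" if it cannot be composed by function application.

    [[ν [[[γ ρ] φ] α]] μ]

ill-typed

At [γ ρ], γ : ((e→(t→(t→t)))→(e→e)) takes ρ : (e→(t→(t→t))), giving (e→e).
At [[γ ρ] φ], φ : ((e→e)→(t→e)) takes [γ ρ] : (e→e), giving (t→e).
At [[[γ ρ] φ] α], α : ((t→e)→e) takes [[γ ρ] φ] : (t→e), giving e.
[ν [[[γ ρ] φ] α]]: e with e — neither is a function whose domain matches the other; composition fails here.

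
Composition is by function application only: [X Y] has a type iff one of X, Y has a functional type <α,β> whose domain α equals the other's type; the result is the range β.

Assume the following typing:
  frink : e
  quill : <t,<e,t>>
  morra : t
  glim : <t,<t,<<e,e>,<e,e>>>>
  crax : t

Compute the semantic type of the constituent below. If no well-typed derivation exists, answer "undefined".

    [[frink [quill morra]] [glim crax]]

[quill morra]: quill is <t,<e,t>>, morra is t; result <e,t>.
[frink [quill morra]]: [quill morra] is <e,t>, frink is e; result t.
[glim crax]: glim is <t,<t,<<e,e>,<e,e>>>>, crax is t; result <t,<<e,e>,<e,e>>>.
[[frink [quill morra]] [glim crax]]: [glim crax] is <t,<<e,e>,<e,e>>>, [frink [quill morra]] is t; result <<e,e>,<e,e>>.

<<e,e>,<e,e>>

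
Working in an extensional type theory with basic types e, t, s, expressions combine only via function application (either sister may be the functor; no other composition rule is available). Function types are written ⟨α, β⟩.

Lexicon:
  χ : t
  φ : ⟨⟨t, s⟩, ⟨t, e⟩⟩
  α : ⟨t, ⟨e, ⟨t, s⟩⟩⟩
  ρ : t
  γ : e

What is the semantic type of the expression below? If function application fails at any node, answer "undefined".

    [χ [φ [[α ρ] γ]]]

[α ρ]: α is ⟨t, ⟨e, ⟨t, s⟩⟩⟩, ρ is t; result ⟨e, ⟨t, s⟩⟩.
[[α ρ] γ]: [α ρ] is ⟨e, ⟨t, s⟩⟩, γ is e; result ⟨t, s⟩.
[φ [[α ρ] γ]]: φ is ⟨⟨t, s⟩, ⟨t, e⟩⟩, [[α ρ] γ] is ⟨t, s⟩; result ⟨t, e⟩.
[χ [φ [[α ρ] γ]]]: [φ [[α ρ] γ]] is ⟨t, e⟩, χ is t; result e.

e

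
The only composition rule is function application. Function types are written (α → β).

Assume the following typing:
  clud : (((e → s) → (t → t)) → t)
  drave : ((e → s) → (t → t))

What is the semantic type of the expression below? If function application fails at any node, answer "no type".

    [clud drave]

t

[clud drave]: (((e → s) → (t → t)) → t) applied to ((e → s) → (t → t)) yields t.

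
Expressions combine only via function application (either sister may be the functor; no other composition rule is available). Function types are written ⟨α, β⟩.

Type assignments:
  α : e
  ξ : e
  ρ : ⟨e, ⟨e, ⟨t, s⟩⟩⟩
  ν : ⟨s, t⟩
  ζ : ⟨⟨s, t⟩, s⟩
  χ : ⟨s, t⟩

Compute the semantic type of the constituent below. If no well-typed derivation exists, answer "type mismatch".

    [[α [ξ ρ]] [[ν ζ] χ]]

s

[ξ ρ]: ⟨e, ⟨e, ⟨t, s⟩⟩⟩ applied to e yields ⟨e, ⟨t, s⟩⟩.
[α [ξ ρ]]: ⟨e, ⟨t, s⟩⟩ applied to e yields ⟨t, s⟩.
[ν ζ]: ⟨⟨s, t⟩, s⟩ applied to ⟨s, t⟩ yields s.
[[ν ζ] χ]: ⟨s, t⟩ applied to s yields t.
[[α [ξ ρ]] [[ν ζ] χ]]: ⟨t, s⟩ applied to t yields s.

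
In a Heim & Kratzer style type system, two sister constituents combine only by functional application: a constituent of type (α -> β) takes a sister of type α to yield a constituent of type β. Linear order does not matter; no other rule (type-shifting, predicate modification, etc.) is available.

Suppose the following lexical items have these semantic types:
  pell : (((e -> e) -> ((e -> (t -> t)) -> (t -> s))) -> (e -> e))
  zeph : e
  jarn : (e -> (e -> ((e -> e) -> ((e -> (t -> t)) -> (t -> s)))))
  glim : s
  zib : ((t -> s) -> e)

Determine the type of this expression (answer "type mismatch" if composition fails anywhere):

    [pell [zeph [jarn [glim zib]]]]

type mismatch

[glim zib]: s with ((t -> s) -> e) — neither is a function whose domain matches the other; composition fails here.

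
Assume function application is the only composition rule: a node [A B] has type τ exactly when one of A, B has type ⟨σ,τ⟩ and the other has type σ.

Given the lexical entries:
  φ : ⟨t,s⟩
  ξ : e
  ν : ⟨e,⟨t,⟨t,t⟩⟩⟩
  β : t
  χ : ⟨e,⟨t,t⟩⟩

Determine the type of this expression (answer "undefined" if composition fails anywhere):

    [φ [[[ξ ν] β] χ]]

[ξ ν]: functor ν : ⟨e,⟨t,⟨t,t⟩⟩⟩, argument ξ : e; result ⟨t,⟨t,t⟩⟩.
[[ξ ν] β]: functor [ξ ν] : ⟨t,⟨t,t⟩⟩, argument β : t; result ⟨t,t⟩.
[[[ξ ν] β] χ]: ⟨t,t⟩ and ⟨e,⟨t,t⟩⟩ cannot combine by function application — type clash.

undefined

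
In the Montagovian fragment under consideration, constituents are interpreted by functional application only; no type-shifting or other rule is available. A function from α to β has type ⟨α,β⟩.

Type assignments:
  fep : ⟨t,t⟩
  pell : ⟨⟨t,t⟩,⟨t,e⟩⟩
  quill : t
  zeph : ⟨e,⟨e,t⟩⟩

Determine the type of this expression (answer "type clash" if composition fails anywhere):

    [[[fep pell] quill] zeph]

⟨e,t⟩

[fep pell] — pell of type ⟨⟨t,t⟩,⟨t,e⟩⟩ combines with fep of type ⟨t,t⟩: type ⟨t,e⟩.
[[fep pell] quill] — [fep pell] of type ⟨t,e⟩ combines with quill of type t: type e.
[[[fep pell] quill] zeph] — zeph of type ⟨e,⟨e,t⟩⟩ combines with [[fep pell] quill] of type e: type ⟨e,t⟩.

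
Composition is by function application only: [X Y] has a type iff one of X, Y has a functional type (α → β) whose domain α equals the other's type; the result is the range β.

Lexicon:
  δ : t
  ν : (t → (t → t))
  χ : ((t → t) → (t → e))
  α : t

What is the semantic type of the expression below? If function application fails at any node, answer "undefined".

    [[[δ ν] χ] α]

e

At [δ ν], ν : (t → (t → t)) takes δ : t, giving (t → t).
At [[δ ν] χ], χ : ((t → t) → (t → e)) takes [δ ν] : (t → t), giving (t → e).
At [[[δ ν] χ] α], [[δ ν] χ] : (t → e) takes α : t, giving e.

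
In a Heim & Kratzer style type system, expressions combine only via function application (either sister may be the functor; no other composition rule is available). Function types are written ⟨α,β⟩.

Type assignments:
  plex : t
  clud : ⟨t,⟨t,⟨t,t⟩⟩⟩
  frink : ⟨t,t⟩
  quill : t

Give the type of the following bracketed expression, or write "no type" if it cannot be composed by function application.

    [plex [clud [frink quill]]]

⟨t,t⟩

At [frink quill], frink : ⟨t,t⟩ takes quill : t, giving t.
At [clud [frink quill]], clud : ⟨t,⟨t,⟨t,t⟩⟩⟩ takes [frink quill] : t, giving ⟨t,⟨t,t⟩⟩.
At [plex [clud [frink quill]]], [clud [frink quill]] : ⟨t,⟨t,t⟩⟩ takes plex : t, giving ⟨t,t⟩.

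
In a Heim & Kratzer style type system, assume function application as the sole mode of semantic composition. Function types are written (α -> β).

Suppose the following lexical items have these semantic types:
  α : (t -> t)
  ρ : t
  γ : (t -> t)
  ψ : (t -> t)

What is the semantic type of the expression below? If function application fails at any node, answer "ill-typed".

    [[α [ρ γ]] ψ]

[ρ γ]: (t -> t) applied to t yields t.
[α [ρ γ]]: (t -> t) applied to t yields t.
[[α [ρ γ]] ψ]: (t -> t) applied to t yields t.

t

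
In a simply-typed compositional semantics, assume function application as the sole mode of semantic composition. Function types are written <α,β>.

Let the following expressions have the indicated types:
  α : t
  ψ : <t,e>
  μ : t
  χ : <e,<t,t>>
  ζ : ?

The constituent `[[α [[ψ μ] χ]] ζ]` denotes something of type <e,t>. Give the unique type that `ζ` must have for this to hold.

[[α [[ψ μ] χ]] ζ] must have type <e,t>. The sister [α [[ψ μ] χ]] has type t; that is not a function onto <e,t>, so ζ must be the functor, of type <t,<e,t>>.

<t,<e,t>>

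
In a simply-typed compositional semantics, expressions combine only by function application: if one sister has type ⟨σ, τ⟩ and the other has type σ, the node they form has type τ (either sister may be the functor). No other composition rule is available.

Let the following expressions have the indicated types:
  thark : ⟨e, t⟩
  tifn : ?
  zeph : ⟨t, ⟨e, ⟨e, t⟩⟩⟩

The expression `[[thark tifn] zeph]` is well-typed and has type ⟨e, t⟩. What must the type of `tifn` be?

For [[thark tifn] zeph] to have type ⟨e, t⟩ with zeph of type ⟨t, ⟨e, ⟨e, t⟩⟩⟩, [thark tifn] must be the function: [thark tifn] : ⟨⟨t, ⟨e, ⟨e, t⟩⟩⟩, ⟨e, t⟩⟩.
For [thark tifn] to have type ⟨⟨t, ⟨e, ⟨e, t⟩⟩⟩, ⟨e, t⟩⟩ with thark of type ⟨e, t⟩, tifn must be the function: tifn : ⟨⟨e, t⟩, ⟨⟨t, ⟨e, ⟨e, t⟩⟩⟩, ⟨e, t⟩⟩⟩.

⟨⟨e, t⟩, ⟨⟨t, ⟨e, ⟨e, t⟩⟩⟩, ⟨e, t⟩⟩⟩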